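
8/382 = 4/191 = 0.02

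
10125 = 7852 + 2273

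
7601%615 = 221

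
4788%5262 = 4788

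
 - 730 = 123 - 853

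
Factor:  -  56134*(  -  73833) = 4144541622 = 2^1 *3^1*13^1*17^1*127^1*24611^1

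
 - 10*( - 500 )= 5000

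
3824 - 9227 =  - 5403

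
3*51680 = 155040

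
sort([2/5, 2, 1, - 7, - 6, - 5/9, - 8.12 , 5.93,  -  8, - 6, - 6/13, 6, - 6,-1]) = [ - 8.12, - 8, -7, - 6, - 6,  -  6, - 1, -5/9,  -  6/13,2/5, 1,2, 5.93, 6]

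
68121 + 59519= 127640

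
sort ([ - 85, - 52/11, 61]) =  [ - 85, - 52/11,61]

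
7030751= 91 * 77261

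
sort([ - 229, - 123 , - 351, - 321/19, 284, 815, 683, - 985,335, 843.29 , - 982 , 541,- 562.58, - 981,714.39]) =[-985,-982,-981, - 562.58, - 351, - 229, - 123,-321/19, 284,335 , 541, 683, 714.39,815, 843.29 ] 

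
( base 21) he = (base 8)563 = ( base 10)371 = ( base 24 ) FB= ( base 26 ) e7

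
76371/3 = 25457 = 25457.00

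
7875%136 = 123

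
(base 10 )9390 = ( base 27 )cnl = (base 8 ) 22256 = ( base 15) 2BB0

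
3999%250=249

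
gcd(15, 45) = 15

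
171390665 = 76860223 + 94530442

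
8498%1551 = 743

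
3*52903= 158709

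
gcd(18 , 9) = 9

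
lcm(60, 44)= 660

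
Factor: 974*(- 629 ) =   -  612646 = - 2^1*17^1*37^1*487^1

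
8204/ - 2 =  - 4102 +0/1 =- 4102.00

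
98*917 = 89866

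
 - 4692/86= - 55 +19/43=- 54.56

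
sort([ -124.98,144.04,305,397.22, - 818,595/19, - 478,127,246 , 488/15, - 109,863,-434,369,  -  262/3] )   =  [ - 818, - 478,-434, - 124.98, - 109,-262/3, 595/19,488/15 , 127,144.04, 246, 305,369,397.22, 863 ]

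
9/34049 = 9/34049 = 0.00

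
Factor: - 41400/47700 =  - 46/53 =-2^1*23^1*53^ (-1)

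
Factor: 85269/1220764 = 2^ ( - 2) * 3^1*43^1*83^(-1)*661^1*3677^(- 1)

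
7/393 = 7/393 = 0.02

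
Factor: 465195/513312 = 2^(-5 )*5^1*5347^( - 1 )*31013^1 = 155065/171104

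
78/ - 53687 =-78/53687 =- 0.00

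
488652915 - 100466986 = 388185929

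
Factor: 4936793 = 4936793^1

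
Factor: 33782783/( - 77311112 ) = -2^( - 3)* 53^1*101^1*6311^1*9663889^(-1 ) 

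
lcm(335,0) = 0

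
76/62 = 1+7/31 = 1.23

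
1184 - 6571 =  - 5387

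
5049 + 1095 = 6144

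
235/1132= 235/1132 = 0.21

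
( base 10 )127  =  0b1111111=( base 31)43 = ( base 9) 151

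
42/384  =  7/64 = 0.11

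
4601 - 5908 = -1307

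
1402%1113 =289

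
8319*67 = 557373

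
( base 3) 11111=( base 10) 121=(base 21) 5g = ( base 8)171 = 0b1111001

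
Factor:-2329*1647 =-3835863 = -3^3*17^1*61^1*137^1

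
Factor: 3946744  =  2^3*619^1 * 797^1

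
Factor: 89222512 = 2^4*5576407^1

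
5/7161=5/7161 = 0.00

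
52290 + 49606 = 101896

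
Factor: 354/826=3^1*7^ (-1)= 3/7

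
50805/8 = 6350 + 5/8 = 6350.62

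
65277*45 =2937465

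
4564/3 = 1521 + 1/3 = 1521.33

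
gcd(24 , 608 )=8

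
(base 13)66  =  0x54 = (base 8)124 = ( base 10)84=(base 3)10010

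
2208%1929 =279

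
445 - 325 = 120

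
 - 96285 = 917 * (- 105 ) 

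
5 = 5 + 0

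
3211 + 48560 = 51771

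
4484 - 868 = 3616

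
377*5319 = 2005263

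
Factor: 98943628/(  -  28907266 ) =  - 49471814/14453633 = - 2^1*7^1*43^(-2)*7817^( - 1)*3533701^1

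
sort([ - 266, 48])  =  [ - 266,48]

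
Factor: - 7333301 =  - 41^1*383^1*467^1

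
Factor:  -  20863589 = - 31^1*673019^1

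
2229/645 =743/215 = 3.46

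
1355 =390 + 965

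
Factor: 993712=2^4*173^1*359^1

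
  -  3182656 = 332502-3515158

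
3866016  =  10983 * 352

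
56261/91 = 618 +23/91= 618.25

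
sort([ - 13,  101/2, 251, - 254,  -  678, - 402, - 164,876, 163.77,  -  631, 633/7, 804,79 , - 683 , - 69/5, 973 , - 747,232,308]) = [ - 747, - 683, - 678, - 631 , - 402, - 254, - 164, - 69/5, - 13, 101/2, 79, 633/7,  163.77 , 232, 251, 308, 804, 876,  973]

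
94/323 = 94/323 = 0.29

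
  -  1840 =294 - 2134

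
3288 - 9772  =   - 6484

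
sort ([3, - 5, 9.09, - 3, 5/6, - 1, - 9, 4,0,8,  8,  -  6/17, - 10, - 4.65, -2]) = [ - 10 , - 9, - 5, - 4.65, - 3, - 2, - 1,  -  6/17, 0,5/6,3, 4,8, 8,9.09]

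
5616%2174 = 1268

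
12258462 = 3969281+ 8289181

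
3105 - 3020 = 85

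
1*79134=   79134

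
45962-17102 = 28860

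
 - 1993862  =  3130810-5124672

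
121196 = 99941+21255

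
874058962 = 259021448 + 615037514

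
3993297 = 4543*879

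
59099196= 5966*9906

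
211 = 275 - 64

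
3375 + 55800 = 59175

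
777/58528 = 777/58528 =0.01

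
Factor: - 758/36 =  - 379/18 = - 2^( - 1) * 3^( - 2) * 379^1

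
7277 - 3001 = 4276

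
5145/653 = 7 + 574/653 = 7.88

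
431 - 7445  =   -7014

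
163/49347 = 163/49347  =  0.00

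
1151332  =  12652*91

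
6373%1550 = 173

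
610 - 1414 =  - 804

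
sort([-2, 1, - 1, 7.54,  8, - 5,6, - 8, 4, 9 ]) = [-8, - 5, - 2, - 1, 1, 4,6, 7.54, 8,9 ]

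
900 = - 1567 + 2467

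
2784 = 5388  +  -2604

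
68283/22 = 3103 + 17/22 = 3103.77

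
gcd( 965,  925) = 5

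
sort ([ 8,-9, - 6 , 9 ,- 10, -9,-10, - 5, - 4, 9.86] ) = [ - 10 , - 10, - 9, - 9, - 6, - 5,  -  4, 8 , 9,9.86]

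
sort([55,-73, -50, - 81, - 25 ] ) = [ - 81,-73, - 50, - 25, 55]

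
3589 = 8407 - 4818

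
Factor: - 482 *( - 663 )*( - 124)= - 39626184= - 2^3*3^1*13^1 * 17^1*31^1*241^1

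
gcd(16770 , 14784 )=6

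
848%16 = 0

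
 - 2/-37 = 2/37 =0.05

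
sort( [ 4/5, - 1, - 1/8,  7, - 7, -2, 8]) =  [ - 7, - 2, - 1,-1/8,4/5,7, 8] 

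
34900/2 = 17450  =  17450.00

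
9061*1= 9061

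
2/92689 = 2/92689=0.00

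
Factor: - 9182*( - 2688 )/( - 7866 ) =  - 4113536/1311 = -2^7*3^( - 1)*7^1*19^(-1 )*23^( - 1 )*4591^1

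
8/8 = 1 = 1.00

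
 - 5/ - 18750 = 1/3750 = 0.00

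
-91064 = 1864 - 92928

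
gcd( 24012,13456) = 116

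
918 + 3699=4617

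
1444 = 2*722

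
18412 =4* 4603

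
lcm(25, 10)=50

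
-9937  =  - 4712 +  - 5225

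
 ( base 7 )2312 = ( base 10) 842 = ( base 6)3522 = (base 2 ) 1101001010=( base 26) 16A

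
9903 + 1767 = 11670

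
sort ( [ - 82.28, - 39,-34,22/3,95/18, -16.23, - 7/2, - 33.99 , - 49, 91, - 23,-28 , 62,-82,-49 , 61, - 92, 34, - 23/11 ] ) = [ - 92,-82.28, - 82,-49,-49, - 39,-34,-33.99, - 28, - 23,-16.23, - 7/2, - 23/11 , 95/18, 22/3, 34,61,62,91] 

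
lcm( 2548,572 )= 28028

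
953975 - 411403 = 542572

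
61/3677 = 61/3677 = 0.02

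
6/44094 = 1/7349 = 0.00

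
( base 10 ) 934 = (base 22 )1ka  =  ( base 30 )114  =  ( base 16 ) 3a6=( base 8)1646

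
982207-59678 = 922529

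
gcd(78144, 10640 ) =16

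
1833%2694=1833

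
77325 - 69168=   8157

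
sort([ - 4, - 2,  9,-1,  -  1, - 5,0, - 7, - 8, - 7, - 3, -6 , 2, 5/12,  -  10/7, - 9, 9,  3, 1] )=[-9 ,-8,- 7, - 7, - 6 , - 5, - 4, - 3, - 2 , - 10/7,-1,-1, 0, 5/12, 1,  2,3,9, 9]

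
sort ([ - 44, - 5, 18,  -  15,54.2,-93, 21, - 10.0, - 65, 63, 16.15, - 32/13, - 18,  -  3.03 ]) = [ - 93, - 65 , - 44, - 18 , - 15, - 10.0, - 5, - 3.03, - 32/13,16.15, 18, 21,54.2, 63] 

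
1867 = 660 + 1207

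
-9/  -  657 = 1/73=0.01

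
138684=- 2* (- 69342) 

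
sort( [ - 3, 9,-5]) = [ - 5,  -  3, 9 ]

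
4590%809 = 545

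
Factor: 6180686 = 2^1*241^1 * 12823^1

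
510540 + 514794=1025334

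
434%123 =65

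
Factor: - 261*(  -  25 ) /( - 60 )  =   - 435/4 = - 2^( - 2 ) * 3^1*5^1*29^1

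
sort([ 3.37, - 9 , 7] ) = [-9,3.37,7] 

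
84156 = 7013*12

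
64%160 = 64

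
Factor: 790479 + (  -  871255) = -80776 = - 2^3*23^1*439^1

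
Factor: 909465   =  3^1*5^1*60631^1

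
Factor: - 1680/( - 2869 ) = 2^4*3^1*5^1*7^1 * 19^( - 1 )*151^ ( - 1 ) 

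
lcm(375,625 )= 1875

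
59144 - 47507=11637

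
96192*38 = 3655296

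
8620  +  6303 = 14923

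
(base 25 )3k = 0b1011111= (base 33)2t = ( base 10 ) 95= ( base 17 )5A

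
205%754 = 205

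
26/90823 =26/90823  =  0.00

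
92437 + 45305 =137742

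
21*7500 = 157500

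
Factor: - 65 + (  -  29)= - 2^1*47^1 = - 94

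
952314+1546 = 953860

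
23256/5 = 23256/5 = 4651.20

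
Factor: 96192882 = 2^1*3^2*5344049^1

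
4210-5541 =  - 1331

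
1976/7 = 1976/7= 282.29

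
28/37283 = 28/37283= 0.00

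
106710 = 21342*5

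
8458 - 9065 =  - 607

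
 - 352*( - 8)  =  2816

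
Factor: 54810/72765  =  2^1*7^(-1 )*11^( - 1 ) * 29^1  =  58/77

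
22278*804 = 17911512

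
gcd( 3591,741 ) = 57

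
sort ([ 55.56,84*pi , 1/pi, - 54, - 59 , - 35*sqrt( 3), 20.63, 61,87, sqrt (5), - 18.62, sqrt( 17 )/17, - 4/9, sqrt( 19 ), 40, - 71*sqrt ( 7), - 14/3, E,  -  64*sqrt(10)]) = [ - 64*sqrt( 10 ), - 71 * sqrt(7 ), - 35 * sqrt (3), - 59,-54, - 18.62, - 14/3,-4/9,sqrt( 17)/17 , 1/pi,sqrt( 5),  E,sqrt( 19), 20.63, 40, 55.56, 61, 87,  84*pi] 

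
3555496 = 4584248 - 1028752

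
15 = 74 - 59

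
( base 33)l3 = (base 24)150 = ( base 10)696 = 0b1010111000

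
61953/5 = 61953/5 = 12390.60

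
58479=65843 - 7364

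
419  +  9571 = 9990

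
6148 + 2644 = 8792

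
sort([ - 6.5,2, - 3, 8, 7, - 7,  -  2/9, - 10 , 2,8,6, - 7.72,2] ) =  [ - 10 , - 7.72, - 7, - 6.5, - 3, - 2/9, 2 , 2,2 , 6 , 7,8, 8]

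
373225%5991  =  1783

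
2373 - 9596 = -7223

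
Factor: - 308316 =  - 2^2 * 3^1*25693^1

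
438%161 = 116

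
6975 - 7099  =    -  124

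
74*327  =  24198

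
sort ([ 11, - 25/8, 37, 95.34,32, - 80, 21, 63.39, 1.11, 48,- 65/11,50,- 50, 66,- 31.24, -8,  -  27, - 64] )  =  [- 80, - 64,-50, - 31.24,-27, - 8,-65/11,  -  25/8,1.11, 11, 21, 32, 37, 48, 50,63.39, 66,95.34 ]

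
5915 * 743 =4394845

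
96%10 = 6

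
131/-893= - 1+762/893=-0.15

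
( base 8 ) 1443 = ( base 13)49a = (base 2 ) 1100100011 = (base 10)803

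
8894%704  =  446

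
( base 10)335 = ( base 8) 517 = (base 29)bg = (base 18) 10B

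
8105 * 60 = 486300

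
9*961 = 8649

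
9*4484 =40356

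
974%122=120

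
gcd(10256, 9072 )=16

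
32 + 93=125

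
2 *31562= 63124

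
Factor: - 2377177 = -11^1 * 216107^1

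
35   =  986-951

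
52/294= 26/147 = 0.18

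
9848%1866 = 518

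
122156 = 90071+32085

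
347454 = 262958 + 84496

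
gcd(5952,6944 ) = 992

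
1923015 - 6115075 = -4192060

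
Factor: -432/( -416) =2^( - 1)* 3^3 * 13^( - 1 ) = 27/26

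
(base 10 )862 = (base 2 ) 1101011110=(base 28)12m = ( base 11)714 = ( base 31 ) rp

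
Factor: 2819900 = 2^2*5^2*163^1*173^1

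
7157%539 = 150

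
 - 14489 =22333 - 36822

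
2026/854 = 1013/427 = 2.37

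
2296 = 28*82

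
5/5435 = 1/1087 = 0.00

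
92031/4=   92031/4 = 23007.75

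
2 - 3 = - 1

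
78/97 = 78/97=0.80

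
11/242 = 1/22 = 0.05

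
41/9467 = 41/9467 =0.00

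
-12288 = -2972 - 9316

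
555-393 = 162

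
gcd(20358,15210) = 234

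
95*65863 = 6256985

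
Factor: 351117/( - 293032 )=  - 2^(-3)*3^2*13^1*3001^1*36629^( - 1 ) 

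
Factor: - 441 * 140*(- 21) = 2^2* 3^3*5^1*7^4= 1296540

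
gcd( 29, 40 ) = 1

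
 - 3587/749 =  - 5 + 158/749 = - 4.79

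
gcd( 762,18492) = 6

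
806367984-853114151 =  -46746167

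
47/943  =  47/943  =  0.05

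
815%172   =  127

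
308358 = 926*333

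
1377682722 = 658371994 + 719310728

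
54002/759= 54002/759 = 71.15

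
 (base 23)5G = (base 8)203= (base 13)A1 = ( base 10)131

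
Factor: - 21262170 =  - 2^1*3^1 * 5^1*827^1*857^1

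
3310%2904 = 406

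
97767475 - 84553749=13213726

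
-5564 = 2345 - 7909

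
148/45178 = 74/22589  =  0.00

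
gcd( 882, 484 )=2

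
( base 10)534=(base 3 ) 201210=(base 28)J2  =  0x216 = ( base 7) 1362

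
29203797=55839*523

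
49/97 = 49/97 = 0.51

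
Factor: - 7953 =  - 3^1 * 11^1*241^1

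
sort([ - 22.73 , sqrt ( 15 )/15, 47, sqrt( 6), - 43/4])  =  [ - 22.73, - 43/4, sqrt( 15)/15, sqrt(6),  47]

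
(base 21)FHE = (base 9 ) 10522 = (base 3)100120202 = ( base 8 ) 15512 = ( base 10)6986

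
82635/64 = 1291+11/64 = 1291.17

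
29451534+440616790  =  470068324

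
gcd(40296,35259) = 5037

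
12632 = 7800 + 4832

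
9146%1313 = 1268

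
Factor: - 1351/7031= - 7^1*79^(-1)*89^( - 1 )*193^1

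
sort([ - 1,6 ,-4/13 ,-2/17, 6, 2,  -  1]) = [ - 1, - 1,-4/13,-2/17, 2,  6,6 ]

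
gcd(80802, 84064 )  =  2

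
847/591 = 847/591 =1.43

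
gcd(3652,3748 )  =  4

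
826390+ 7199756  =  8026146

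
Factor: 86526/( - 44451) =-2^1*19^1*23^1*449^( - 1) = - 874/449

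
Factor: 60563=71^1*853^1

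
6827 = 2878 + 3949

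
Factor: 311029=23^1 * 13523^1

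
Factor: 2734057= 1277^1  *  2141^1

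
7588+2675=10263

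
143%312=143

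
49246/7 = 7035 + 1/7= 7035.14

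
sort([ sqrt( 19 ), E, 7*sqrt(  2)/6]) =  [ 7*sqrt ( 2)/6,E, sqrt( 19) ] 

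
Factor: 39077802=2^1*3^5*80407^1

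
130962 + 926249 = 1057211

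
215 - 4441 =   -  4226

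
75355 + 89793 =165148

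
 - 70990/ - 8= 35495/4=8873.75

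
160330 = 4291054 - 4130724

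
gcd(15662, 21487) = 1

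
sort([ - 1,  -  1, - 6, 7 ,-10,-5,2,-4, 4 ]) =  [ - 10, -6,  -  5, - 4, - 1,  -  1, 2, 4, 7 ]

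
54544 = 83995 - 29451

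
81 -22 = 59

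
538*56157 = 30212466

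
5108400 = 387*13200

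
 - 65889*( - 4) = 263556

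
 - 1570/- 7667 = 1570/7667 = 0.20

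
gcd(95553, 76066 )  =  1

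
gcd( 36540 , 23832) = 36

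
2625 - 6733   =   - 4108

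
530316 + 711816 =1242132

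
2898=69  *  42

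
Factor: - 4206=- 2^1 * 3^1*701^1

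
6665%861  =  638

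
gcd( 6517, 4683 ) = 7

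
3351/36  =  93 +1/12 = 93.08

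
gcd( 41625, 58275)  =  8325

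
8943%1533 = 1278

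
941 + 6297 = 7238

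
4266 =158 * 27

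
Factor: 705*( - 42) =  - 29610= - 2^1*3^2*5^1*7^1 * 47^1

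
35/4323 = 35/4323 = 0.01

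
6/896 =3/448 = 0.01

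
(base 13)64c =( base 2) 10000110110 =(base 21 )297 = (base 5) 13303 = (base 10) 1078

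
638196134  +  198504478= 836700612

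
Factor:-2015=-5^1*13^1 *31^1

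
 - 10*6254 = -62540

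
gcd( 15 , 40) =5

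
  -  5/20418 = -1+20413/20418  =  -0.00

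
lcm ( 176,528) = 528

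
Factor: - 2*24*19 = - 2^4*3^1*19^1=   -912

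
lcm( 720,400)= 3600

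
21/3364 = 21/3364 = 0.01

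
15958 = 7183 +8775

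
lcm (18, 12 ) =36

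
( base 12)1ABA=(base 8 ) 6356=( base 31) 3DO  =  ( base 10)3310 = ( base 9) 4477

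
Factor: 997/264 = 2^( - 3)*3^( - 1 )*11^( - 1)*997^1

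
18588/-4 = -4647/1 = - 4647.00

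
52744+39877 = 92621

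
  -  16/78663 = - 16/78663 =-  0.00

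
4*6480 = 25920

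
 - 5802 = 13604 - 19406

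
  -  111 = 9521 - 9632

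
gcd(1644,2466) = 822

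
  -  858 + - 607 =  -  1465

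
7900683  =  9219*857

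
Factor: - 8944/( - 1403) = 2^4*13^1*23^( - 1 )*43^1 * 61^( - 1 )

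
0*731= 0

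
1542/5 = 308 + 2/5= 308.40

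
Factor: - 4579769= - 4579769^1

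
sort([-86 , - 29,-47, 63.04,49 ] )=[ -86,-47,  -  29, 49, 63.04 ] 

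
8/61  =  8/61  =  0.13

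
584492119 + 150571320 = 735063439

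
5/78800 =1/15760 =0.00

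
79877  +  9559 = 89436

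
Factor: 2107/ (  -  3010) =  - 2^ ( - 1)*5^ (-1)*7^1 = - 7/10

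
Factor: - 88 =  - 2^3*11^1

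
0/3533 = 0 =0.00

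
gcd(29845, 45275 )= 5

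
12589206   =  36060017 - 23470811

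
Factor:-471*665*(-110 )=34453650 =2^1*3^1*5^2*7^1* 11^1*19^1*157^1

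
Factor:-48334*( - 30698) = 1483757132  =  2^2*11^1 *13^3*15349^1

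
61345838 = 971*63178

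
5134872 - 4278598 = 856274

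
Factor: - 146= - 2^1*73^1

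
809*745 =602705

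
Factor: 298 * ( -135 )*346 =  - 13919580 = - 2^2*  3^3 *5^1 *149^1*173^1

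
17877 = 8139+9738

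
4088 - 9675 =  - 5587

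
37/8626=37/8626= 0.00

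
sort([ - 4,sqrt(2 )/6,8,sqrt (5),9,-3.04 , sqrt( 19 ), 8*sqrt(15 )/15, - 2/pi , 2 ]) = [ - 4, - 3.04, - 2/pi,sqrt(2 ) /6,2,8*sqrt ( 15 )/15,  sqrt( 5),  sqrt(19), 8, 9]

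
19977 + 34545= 54522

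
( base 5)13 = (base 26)8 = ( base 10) 8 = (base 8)10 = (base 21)8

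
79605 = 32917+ 46688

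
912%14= 2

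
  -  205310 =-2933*70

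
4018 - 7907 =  - 3889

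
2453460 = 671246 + 1782214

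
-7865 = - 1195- 6670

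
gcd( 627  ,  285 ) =57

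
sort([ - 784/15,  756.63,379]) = [ - 784/15,  379,756.63]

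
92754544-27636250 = 65118294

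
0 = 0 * 188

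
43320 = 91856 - 48536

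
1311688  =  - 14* ( - 93692 ) 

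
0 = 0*854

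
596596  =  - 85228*( - 7) 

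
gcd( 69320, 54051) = 1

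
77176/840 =91 + 92/105 = 91.88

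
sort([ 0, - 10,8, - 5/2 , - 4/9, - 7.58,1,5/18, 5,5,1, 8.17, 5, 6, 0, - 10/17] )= [ -10, - 7.58, - 5/2,- 10/17,-4/9, 0,0,5/18, 1 , 1, 5, 5, 5,6, 8, 8.17]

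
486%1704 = 486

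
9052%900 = 52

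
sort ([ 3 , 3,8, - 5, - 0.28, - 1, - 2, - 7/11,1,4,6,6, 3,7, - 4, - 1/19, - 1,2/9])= [  -  5, - 4, - 2, - 1, - 1, - 7/11,- 0.28, - 1/19, 2/9, 1,3,3,3,4,6,6, 7,8]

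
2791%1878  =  913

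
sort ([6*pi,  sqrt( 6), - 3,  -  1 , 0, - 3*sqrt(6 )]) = [ - 3*sqrt(6), - 3, - 1,0 , sqrt( 6 ), 6*pi] 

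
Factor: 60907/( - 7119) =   -  77/9 = -  3^( - 2 )  *7^1*11^1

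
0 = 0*53077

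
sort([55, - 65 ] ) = [ -65,55 ] 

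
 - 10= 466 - 476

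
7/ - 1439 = -7/1439 = -0.00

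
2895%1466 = 1429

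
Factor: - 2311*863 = -863^1*2311^1 = - 1994393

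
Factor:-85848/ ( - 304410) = 2^2*5^(-1) * 7^2*139^( - 1) = 196/695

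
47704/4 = 11926 = 11926.00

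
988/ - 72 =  - 247/18 = -13.72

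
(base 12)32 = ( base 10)38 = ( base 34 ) 14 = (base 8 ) 46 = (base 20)1I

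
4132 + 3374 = 7506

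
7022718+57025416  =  64048134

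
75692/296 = 255 + 53/74  =  255.72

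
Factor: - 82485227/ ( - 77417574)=2^( - 1)*3^( - 1) * 11^1  *13^( - 1 )*461^( - 1)*683^1*2153^( - 1 )* 10979^1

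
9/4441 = 9/4441  =  0.00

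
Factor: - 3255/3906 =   -  2^(  -  1) * 3^( - 1)*5^1 = - 5/6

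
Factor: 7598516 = 2^2* 103^1*18443^1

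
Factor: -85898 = - 2^1*29^1 * 1481^1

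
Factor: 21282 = 2^1 *3^1*3547^1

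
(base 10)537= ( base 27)JO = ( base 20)16H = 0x219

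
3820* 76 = 290320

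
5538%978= 648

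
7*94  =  658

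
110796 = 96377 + 14419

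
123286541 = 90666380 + 32620161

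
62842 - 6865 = 55977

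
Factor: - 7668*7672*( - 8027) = 2^5*3^3 * 7^1 *23^1*71^1 * 137^1*349^1 = 472219548192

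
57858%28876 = 106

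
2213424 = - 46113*(-48)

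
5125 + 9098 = 14223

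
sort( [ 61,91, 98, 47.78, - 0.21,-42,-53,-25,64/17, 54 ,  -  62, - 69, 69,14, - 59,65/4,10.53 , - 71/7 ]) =[ -69, - 62,-59 , - 53,-42, - 25, - 71/7, - 0.21 , 64/17, 10.53,  14,65/4,  47.78,54,61,69,91,98 ] 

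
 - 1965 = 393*(  -  5 ) 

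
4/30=2/15 = 0.13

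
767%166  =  103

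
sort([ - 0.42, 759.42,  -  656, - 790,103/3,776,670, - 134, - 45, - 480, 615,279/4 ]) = [ - 790,  -  656, - 480  , - 134, - 45, - 0.42,103/3,279/4,  615,  670 , 759.42,776 ] 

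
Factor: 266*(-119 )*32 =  - 1012928=-2^6*7^2*17^1*19^1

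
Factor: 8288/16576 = 2^( - 1 )= 1/2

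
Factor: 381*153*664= 2^3*3^3*17^1*83^1 *127^1 = 38706552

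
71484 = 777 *92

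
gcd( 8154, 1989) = 9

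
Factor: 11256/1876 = 2^1*3^1= 6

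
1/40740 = 1/40740 = 0.00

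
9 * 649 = 5841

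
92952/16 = 11619/2 = 5809.50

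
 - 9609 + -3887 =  - 13496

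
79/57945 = 79/57945=0.00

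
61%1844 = 61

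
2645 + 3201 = 5846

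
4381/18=4381/18 = 243.39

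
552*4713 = 2601576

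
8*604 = 4832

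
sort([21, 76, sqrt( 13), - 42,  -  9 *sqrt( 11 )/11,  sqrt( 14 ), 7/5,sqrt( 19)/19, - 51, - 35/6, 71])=[-51, - 42,-35/6, - 9*sqrt( 11 ) /11 , sqrt ( 19)/19, 7/5, sqrt( 13 ),sqrt(14 ),21, 71,  76]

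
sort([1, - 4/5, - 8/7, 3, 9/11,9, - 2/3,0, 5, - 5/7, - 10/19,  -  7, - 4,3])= [ - 7, - 4, - 8/7, - 4/5, - 5/7, - 2/3, - 10/19,0 , 9/11,1,3, 3, 5,9 ] 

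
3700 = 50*74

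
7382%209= 67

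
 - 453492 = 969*( - 468)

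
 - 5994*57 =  -341658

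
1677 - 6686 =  - 5009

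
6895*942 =6495090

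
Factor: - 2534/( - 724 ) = 2^( - 1) *7^1 = 7/2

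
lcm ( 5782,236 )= 11564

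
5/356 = 5/356 = 0.01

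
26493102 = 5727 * 4626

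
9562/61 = 156 + 46/61 = 156.75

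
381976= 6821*56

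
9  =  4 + 5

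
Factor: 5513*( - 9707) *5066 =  - 271105424606=- 2^1*17^2*37^1*149^2*571^1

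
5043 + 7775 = 12818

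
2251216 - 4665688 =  - 2414472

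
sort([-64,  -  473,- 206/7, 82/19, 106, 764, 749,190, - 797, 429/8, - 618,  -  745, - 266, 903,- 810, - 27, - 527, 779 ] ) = [ - 810, - 797, - 745, - 618, - 527, - 473, - 266, - 64, - 206/7,  -  27,82/19, 429/8, 106, 190, 749, 764, 779 , 903]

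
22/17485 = 22/17485 = 0.00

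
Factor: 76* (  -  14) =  - 2^3 *7^1*19^1= - 1064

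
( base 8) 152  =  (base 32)3A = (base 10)106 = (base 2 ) 1101010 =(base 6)254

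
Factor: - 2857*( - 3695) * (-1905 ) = -20110351575 = - 3^1*5^2*127^1*739^1 * 2857^1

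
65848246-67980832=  - 2132586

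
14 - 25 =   -  11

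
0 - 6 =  - 6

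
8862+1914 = 10776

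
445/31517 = 445/31517 = 0.01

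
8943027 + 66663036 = 75606063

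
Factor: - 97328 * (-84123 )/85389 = 2729174448/28463 = 2^4*3^1 * 7^1 * 11^1*13^1 * 79^1*719^1 * 28463^ (-1)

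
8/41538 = 4/20769 = 0.00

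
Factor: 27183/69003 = 3^(-1 )*11^( - 1)  *  13^1 = 13/33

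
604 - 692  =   - 88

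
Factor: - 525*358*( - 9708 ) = 2^3 * 3^2* 5^2 * 7^1*179^1*809^1= 1824618600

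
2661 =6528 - 3867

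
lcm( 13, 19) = 247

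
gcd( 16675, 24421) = 1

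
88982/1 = 88982 = 88982.00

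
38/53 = 38/53=0.72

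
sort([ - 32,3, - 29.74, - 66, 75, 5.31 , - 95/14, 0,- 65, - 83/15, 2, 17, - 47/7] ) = [ - 66, - 65, - 32,  -  29.74 ,  -  95/14, - 47/7 , - 83/15,  0,  2  ,  3,5.31, 17,75 ] 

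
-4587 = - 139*33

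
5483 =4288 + 1195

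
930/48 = 155/8=19.38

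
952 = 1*952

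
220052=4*55013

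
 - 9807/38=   -  9807/38= - 258.08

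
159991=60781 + 99210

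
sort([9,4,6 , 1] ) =[ 1,4, 6,9 ] 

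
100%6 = 4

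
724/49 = 724/49=14.78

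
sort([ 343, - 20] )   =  [ - 20,343]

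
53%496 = 53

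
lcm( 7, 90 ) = 630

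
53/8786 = 53/8786 =0.01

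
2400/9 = 266 + 2/3 =266.67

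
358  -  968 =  - 610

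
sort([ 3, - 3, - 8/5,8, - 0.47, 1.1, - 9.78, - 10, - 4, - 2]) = [ - 10, - 9.78, - 4,  -  3, - 2, - 8/5, - 0.47,  1.1,3, 8] 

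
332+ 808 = 1140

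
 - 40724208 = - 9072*4489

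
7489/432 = 17  +  145/432 = 17.34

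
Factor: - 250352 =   -  2^4*15647^1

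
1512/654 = 252/109 = 2.31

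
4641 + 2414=7055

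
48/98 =24/49 = 0.49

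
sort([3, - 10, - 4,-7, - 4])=[-10,-7 , - 4,-4, 3] 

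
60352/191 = 315 + 187/191  =  315.98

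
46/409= 46/409=0.11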